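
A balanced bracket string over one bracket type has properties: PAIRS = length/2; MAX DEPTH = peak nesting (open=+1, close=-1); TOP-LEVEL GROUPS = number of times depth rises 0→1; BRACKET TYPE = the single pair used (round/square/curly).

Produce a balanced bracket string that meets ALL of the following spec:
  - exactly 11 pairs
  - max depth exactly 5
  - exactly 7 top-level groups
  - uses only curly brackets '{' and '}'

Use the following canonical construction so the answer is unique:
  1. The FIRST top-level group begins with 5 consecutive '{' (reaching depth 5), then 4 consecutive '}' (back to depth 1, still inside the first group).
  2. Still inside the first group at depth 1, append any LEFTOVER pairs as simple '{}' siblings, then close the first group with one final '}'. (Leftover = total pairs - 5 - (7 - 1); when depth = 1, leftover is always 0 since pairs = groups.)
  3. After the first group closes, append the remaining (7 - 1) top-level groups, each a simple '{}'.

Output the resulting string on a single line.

Spec: pairs=11 depth=5 groups=7
Leftover pairs = 11 - 5 - (7-1) = 0
First group: deep chain of depth 5 + 0 sibling pairs
Remaining 6 groups: simple '{}' each

Answer: {{{{{}}}}}{}{}{}{}{}{}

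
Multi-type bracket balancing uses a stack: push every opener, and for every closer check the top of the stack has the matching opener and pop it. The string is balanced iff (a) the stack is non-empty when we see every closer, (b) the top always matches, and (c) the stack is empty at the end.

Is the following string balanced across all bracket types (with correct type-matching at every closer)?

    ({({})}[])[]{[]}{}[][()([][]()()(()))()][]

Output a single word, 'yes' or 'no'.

pos 0: push '('; stack = (
pos 1: push '{'; stack = ({
pos 2: push '('; stack = ({(
pos 3: push '{'; stack = ({({
pos 4: '}' matches '{'; pop; stack = ({(
pos 5: ')' matches '('; pop; stack = ({
pos 6: '}' matches '{'; pop; stack = (
pos 7: push '['; stack = ([
pos 8: ']' matches '['; pop; stack = (
pos 9: ')' matches '('; pop; stack = (empty)
pos 10: push '['; stack = [
pos 11: ']' matches '['; pop; stack = (empty)
pos 12: push '{'; stack = {
pos 13: push '['; stack = {[
pos 14: ']' matches '['; pop; stack = {
pos 15: '}' matches '{'; pop; stack = (empty)
pos 16: push '{'; stack = {
pos 17: '}' matches '{'; pop; stack = (empty)
pos 18: push '['; stack = [
pos 19: ']' matches '['; pop; stack = (empty)
pos 20: push '['; stack = [
pos 21: push '('; stack = [(
pos 22: ')' matches '('; pop; stack = [
pos 23: push '('; stack = [(
pos 24: push '['; stack = [([
pos 25: ']' matches '['; pop; stack = [(
pos 26: push '['; stack = [([
pos 27: ']' matches '['; pop; stack = [(
pos 28: push '('; stack = [((
pos 29: ')' matches '('; pop; stack = [(
pos 30: push '('; stack = [((
pos 31: ')' matches '('; pop; stack = [(
pos 32: push '('; stack = [((
pos 33: push '('; stack = [(((
pos 34: ')' matches '('; pop; stack = [((
pos 35: ')' matches '('; pop; stack = [(
pos 36: ')' matches '('; pop; stack = [
pos 37: push '('; stack = [(
pos 38: ')' matches '('; pop; stack = [
pos 39: ']' matches '['; pop; stack = (empty)
pos 40: push '['; stack = [
pos 41: ']' matches '['; pop; stack = (empty)
end: stack empty → VALID
Verdict: properly nested → yes

Answer: yes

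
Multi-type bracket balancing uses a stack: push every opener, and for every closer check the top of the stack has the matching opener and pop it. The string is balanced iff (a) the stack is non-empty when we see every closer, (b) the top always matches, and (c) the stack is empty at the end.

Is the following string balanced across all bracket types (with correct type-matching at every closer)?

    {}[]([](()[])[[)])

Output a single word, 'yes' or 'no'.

Answer: no

Derivation:
pos 0: push '{'; stack = {
pos 1: '}' matches '{'; pop; stack = (empty)
pos 2: push '['; stack = [
pos 3: ']' matches '['; pop; stack = (empty)
pos 4: push '('; stack = (
pos 5: push '['; stack = ([
pos 6: ']' matches '['; pop; stack = (
pos 7: push '('; stack = ((
pos 8: push '('; stack = (((
pos 9: ')' matches '('; pop; stack = ((
pos 10: push '['; stack = (([
pos 11: ']' matches '['; pop; stack = ((
pos 12: ')' matches '('; pop; stack = (
pos 13: push '['; stack = ([
pos 14: push '['; stack = ([[
pos 15: saw closer ')' but top of stack is '[' (expected ']') → INVALID
Verdict: type mismatch at position 15: ')' closes '[' → no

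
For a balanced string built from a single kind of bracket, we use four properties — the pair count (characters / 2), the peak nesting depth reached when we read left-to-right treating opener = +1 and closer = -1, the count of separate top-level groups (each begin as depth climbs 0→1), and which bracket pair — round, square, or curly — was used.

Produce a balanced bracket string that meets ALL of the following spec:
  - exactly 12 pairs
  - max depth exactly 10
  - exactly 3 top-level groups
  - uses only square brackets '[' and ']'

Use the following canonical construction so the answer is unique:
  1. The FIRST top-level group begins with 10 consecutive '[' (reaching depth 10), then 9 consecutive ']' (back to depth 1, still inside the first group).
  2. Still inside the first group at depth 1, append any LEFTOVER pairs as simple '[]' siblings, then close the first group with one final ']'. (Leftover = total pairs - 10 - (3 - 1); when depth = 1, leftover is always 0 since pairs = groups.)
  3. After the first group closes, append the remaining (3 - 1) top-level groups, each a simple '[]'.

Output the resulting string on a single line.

Spec: pairs=12 depth=10 groups=3
Leftover pairs = 12 - 10 - (3-1) = 0
First group: deep chain of depth 10 + 0 sibling pairs
Remaining 2 groups: simple '[]' each

Answer: [[[[[[[[[[]]]]]]]]]][][]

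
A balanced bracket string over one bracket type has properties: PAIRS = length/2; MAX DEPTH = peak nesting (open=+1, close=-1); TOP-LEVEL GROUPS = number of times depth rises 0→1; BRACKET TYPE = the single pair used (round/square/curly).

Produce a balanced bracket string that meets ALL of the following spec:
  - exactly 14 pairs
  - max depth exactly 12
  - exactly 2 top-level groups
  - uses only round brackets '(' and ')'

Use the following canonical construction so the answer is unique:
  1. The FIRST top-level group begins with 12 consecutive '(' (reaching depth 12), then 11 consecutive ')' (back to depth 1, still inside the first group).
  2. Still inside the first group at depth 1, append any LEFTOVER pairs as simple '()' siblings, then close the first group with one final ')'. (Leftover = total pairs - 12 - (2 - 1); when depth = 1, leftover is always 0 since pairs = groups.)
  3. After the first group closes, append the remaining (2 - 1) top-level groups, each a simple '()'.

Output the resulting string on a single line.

Spec: pairs=14 depth=12 groups=2
Leftover pairs = 14 - 12 - (2-1) = 1
First group: deep chain of depth 12 + 1 sibling pairs
Remaining 1 groups: simple '()' each

Answer: (((((((((((()))))))))))())()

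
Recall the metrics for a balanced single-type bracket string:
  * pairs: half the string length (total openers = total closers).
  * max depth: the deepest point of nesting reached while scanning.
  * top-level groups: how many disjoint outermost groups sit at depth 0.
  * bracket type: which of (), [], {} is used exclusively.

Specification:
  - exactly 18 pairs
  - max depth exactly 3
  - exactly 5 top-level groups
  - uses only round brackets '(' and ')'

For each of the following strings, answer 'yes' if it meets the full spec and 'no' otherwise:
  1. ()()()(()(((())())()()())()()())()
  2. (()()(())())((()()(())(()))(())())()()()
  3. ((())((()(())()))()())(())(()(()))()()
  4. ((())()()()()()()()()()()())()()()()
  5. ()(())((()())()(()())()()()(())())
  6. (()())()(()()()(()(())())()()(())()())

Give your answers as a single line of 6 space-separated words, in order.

String 1 '()()()(()(((())())()()())()()())()': depth seq [1 0 1 0 1 0 1 2 1 2 3 4 5 4 3 4 3 2 3 2 3 2 3 2 1 2 1 2 1 2 1 0 1 0]
  -> pairs=17 depth=5 groups=5 -> no
String 2 '(()()(())())((()()(())(()))(())())()()()': depth seq [1 2 1 2 1 2 3 2 1 2 1 0 1 2 3 2 3 2 3 4 3 2 3 4 3 2 1 2 3 2 1 2 1 0 1 0 1 0 1 0]
  -> pairs=20 depth=4 groups=5 -> no
String 3 '((())((()(())()))()())(())(()(()))()()': depth seq [1 2 3 2 1 2 3 4 3 4 5 4 3 4 3 2 1 2 1 2 1 0 1 2 1 0 1 2 1 2 3 2 1 0 1 0 1 0]
  -> pairs=19 depth=5 groups=5 -> no
String 4 '((())()()()()()()()()()()())()()()()': depth seq [1 2 3 2 1 2 1 2 1 2 1 2 1 2 1 2 1 2 1 2 1 2 1 2 1 2 1 0 1 0 1 0 1 0 1 0]
  -> pairs=18 depth=3 groups=5 -> yes
String 5 '()(())((()())()(()())()()()(())())': depth seq [1 0 1 2 1 0 1 2 3 2 3 2 1 2 1 2 3 2 3 2 1 2 1 2 1 2 1 2 3 2 1 2 1 0]
  -> pairs=17 depth=3 groups=3 -> no
String 6 '(()())()(()()()(()(())())()()(())()())': depth seq [1 2 1 2 1 0 1 0 1 2 1 2 1 2 1 2 3 2 3 4 3 2 3 2 1 2 1 2 1 2 3 2 1 2 1 2 1 0]
  -> pairs=19 depth=4 groups=3 -> no

Answer: no no no yes no no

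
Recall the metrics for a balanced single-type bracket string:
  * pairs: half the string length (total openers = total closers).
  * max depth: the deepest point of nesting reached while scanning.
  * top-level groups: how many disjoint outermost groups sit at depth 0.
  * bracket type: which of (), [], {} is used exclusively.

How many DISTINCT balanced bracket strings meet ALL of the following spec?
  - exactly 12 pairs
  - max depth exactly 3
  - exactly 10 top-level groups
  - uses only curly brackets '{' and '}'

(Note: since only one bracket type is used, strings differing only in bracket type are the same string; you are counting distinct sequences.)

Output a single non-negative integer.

Spec: pairs=12 depth=3 groups=10
Count(depth <= 3) = 65
Count(depth <= 2) = 55
Count(depth == 3) = 65 - 55 = 10

Answer: 10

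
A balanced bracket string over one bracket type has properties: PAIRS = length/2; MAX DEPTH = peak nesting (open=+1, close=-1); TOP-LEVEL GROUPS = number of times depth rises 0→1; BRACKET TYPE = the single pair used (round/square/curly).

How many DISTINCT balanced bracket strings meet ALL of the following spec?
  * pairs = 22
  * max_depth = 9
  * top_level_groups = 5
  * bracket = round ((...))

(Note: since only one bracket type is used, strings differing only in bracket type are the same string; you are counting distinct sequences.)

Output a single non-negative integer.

Spec: pairs=22 depth=9 groups=5
Count(depth <= 9) = 6409050645
Count(depth <= 8) = 6152044735
Count(depth == 9) = 6409050645 - 6152044735 = 257005910

Answer: 257005910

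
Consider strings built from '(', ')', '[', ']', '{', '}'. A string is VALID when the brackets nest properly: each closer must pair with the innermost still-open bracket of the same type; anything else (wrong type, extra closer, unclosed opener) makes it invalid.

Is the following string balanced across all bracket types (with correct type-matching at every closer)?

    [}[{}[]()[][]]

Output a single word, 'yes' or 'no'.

pos 0: push '['; stack = [
pos 1: saw closer '}' but top of stack is '[' (expected ']') → INVALID
Verdict: type mismatch at position 1: '}' closes '[' → no

Answer: no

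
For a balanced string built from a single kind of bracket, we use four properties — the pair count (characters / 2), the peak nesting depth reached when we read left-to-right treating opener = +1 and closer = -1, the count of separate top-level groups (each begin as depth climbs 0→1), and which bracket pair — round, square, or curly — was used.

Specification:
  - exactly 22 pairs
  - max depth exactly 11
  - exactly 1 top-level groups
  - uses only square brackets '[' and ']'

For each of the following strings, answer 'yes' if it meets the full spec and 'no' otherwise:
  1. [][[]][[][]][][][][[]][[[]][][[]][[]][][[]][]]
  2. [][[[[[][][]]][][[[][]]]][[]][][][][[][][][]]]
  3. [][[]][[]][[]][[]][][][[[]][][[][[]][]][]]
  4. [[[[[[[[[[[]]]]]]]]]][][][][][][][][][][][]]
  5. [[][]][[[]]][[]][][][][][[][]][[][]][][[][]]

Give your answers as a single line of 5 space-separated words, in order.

Answer: no no no yes no

Derivation:
String 1 '[][[]][[][]][][][][[]][[[]][][[]][[]][][[]][]]': depth seq [1 0 1 2 1 0 1 2 1 2 1 0 1 0 1 0 1 0 1 2 1 0 1 2 3 2 1 2 1 2 3 2 1 2 3 2 1 2 1 2 3 2 1 2 1 0]
  -> pairs=23 depth=3 groups=8 -> no
String 2 '[][[[[[][][]]][][[[][]]]][[]][][][][[][][][]]]': depth seq [1 0 1 2 3 4 5 4 5 4 5 4 3 2 3 2 3 4 5 4 5 4 3 2 1 2 3 2 1 2 1 2 1 2 1 2 3 2 3 2 3 2 3 2 1 0]
  -> pairs=23 depth=5 groups=2 -> no
String 3 '[][[]][[]][[]][[]][][][[[]][][[][[]][]][]]': depth seq [1 0 1 2 1 0 1 2 1 0 1 2 1 0 1 2 1 0 1 0 1 0 1 2 3 2 1 2 1 2 3 2 3 4 3 2 3 2 1 2 1 0]
  -> pairs=21 depth=4 groups=8 -> no
String 4 '[[[[[[[[[[[]]]]]]]]]][][][][][][][][][][][]]': depth seq [1 2 3 4 5 6 7 8 9 10 11 10 9 8 7 6 5 4 3 2 1 2 1 2 1 2 1 2 1 2 1 2 1 2 1 2 1 2 1 2 1 2 1 0]
  -> pairs=22 depth=11 groups=1 -> yes
String 5 '[[][]][[[]]][[]][][][][][[][]][[][]][][[][]]': depth seq [1 2 1 2 1 0 1 2 3 2 1 0 1 2 1 0 1 0 1 0 1 0 1 0 1 2 1 2 1 0 1 2 1 2 1 0 1 0 1 2 1 2 1 0]
  -> pairs=22 depth=3 groups=11 -> no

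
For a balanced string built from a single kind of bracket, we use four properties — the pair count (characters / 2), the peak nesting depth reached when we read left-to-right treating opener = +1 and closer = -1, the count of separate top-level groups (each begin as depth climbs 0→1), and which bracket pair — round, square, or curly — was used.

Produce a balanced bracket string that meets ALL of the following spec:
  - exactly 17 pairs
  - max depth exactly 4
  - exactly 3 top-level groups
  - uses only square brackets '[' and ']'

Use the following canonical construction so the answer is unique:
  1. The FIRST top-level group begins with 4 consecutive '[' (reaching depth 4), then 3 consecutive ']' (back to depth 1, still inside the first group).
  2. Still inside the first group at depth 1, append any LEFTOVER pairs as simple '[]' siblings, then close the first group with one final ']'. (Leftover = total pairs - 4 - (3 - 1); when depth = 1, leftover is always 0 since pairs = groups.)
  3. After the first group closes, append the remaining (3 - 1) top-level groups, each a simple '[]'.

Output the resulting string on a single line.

Spec: pairs=17 depth=4 groups=3
Leftover pairs = 17 - 4 - (3-1) = 11
First group: deep chain of depth 4 + 11 sibling pairs
Remaining 2 groups: simple '[]' each

Answer: [[[[]]][][][][][][][][][][][]][][]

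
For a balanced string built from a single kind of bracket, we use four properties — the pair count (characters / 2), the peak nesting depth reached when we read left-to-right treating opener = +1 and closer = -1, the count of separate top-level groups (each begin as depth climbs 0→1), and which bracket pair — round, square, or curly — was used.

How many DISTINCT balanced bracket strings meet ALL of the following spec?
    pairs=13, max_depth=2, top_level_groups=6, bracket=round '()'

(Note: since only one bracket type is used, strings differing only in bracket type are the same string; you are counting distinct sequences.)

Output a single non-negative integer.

Answer: 792

Derivation:
Spec: pairs=13 depth=2 groups=6
Count(depth <= 2) = 792
Count(depth <= 1) = 0
Count(depth == 2) = 792 - 0 = 792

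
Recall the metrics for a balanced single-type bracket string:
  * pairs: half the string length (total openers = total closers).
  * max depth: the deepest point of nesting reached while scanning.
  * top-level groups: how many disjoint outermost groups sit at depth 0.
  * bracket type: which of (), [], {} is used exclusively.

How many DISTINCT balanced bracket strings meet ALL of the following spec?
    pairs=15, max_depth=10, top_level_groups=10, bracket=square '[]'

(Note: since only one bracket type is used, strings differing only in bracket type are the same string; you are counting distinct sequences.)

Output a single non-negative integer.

Answer: 0

Derivation:
Spec: pairs=15 depth=10 groups=10
Count(depth <= 10) = 7752
Count(depth <= 9) = 7752
Count(depth == 10) = 7752 - 7752 = 0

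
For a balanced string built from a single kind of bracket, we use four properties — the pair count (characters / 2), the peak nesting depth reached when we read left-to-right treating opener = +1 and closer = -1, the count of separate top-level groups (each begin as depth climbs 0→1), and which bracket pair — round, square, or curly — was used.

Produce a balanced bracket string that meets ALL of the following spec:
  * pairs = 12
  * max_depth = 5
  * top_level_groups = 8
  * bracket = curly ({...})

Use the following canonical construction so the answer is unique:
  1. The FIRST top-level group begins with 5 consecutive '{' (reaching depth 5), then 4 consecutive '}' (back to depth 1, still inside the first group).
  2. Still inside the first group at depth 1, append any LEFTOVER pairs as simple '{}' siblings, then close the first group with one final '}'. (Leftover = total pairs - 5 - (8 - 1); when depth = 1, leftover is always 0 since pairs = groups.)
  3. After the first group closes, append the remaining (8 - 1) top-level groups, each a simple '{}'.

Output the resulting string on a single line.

Spec: pairs=12 depth=5 groups=8
Leftover pairs = 12 - 5 - (8-1) = 0
First group: deep chain of depth 5 + 0 sibling pairs
Remaining 7 groups: simple '{}' each

Answer: {{{{{}}}}}{}{}{}{}{}{}{}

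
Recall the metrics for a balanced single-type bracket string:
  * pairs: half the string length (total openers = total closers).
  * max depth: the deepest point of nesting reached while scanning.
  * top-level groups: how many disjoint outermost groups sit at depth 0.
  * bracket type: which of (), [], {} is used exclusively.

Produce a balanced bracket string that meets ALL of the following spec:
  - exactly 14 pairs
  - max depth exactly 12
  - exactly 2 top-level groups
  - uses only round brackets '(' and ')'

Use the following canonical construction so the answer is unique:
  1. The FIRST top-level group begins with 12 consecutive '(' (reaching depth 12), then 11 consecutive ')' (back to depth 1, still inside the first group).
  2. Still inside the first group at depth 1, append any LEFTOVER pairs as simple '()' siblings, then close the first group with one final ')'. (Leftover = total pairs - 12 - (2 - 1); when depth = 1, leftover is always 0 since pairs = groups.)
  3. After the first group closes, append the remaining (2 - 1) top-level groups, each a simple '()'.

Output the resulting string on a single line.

Spec: pairs=14 depth=12 groups=2
Leftover pairs = 14 - 12 - (2-1) = 1
First group: deep chain of depth 12 + 1 sibling pairs
Remaining 1 groups: simple '()' each

Answer: (((((((((((()))))))))))())()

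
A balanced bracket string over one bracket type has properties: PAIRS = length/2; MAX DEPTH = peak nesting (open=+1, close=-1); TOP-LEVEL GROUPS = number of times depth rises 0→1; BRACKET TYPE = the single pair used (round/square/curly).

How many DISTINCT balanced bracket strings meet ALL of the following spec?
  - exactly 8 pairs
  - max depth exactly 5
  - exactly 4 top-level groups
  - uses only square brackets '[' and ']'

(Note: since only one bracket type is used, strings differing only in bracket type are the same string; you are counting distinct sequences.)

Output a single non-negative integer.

Answer: 4

Derivation:
Spec: pairs=8 depth=5 groups=4
Count(depth <= 5) = 165
Count(depth <= 4) = 161
Count(depth == 5) = 165 - 161 = 4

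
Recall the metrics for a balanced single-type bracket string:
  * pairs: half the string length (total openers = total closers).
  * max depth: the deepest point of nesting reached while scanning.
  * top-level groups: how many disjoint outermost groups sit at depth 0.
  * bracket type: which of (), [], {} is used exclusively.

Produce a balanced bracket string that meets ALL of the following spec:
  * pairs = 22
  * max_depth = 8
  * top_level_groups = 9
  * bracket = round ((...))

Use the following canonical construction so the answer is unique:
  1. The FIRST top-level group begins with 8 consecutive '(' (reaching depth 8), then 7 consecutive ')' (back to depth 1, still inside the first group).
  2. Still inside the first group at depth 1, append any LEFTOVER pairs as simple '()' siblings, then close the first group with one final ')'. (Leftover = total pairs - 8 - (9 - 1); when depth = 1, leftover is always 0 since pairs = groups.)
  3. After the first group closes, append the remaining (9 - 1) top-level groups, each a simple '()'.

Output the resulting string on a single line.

Answer: (((((((()))))))()()()()()())()()()()()()()()

Derivation:
Spec: pairs=22 depth=8 groups=9
Leftover pairs = 22 - 8 - (9-1) = 6
First group: deep chain of depth 8 + 6 sibling pairs
Remaining 8 groups: simple '()' each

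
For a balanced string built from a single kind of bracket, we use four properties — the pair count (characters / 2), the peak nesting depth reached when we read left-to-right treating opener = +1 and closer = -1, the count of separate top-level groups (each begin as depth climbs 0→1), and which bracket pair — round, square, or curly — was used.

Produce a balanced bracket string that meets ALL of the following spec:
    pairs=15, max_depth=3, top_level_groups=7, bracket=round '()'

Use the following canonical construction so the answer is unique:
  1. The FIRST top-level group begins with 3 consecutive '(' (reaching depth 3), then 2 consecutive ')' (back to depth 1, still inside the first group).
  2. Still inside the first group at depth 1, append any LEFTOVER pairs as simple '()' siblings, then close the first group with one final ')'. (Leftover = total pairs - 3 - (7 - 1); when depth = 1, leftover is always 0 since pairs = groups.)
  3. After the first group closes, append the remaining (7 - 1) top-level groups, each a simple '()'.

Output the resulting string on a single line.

Spec: pairs=15 depth=3 groups=7
Leftover pairs = 15 - 3 - (7-1) = 6
First group: deep chain of depth 3 + 6 sibling pairs
Remaining 6 groups: simple '()' each

Answer: ((())()()()()()())()()()()()()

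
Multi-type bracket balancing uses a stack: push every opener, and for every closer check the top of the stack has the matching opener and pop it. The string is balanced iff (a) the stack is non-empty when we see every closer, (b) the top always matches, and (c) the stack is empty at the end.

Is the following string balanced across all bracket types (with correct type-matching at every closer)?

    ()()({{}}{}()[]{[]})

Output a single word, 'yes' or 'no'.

Answer: yes

Derivation:
pos 0: push '('; stack = (
pos 1: ')' matches '('; pop; stack = (empty)
pos 2: push '('; stack = (
pos 3: ')' matches '('; pop; stack = (empty)
pos 4: push '('; stack = (
pos 5: push '{'; stack = ({
pos 6: push '{'; stack = ({{
pos 7: '}' matches '{'; pop; stack = ({
pos 8: '}' matches '{'; pop; stack = (
pos 9: push '{'; stack = ({
pos 10: '}' matches '{'; pop; stack = (
pos 11: push '('; stack = ((
pos 12: ')' matches '('; pop; stack = (
pos 13: push '['; stack = ([
pos 14: ']' matches '['; pop; stack = (
pos 15: push '{'; stack = ({
pos 16: push '['; stack = ({[
pos 17: ']' matches '['; pop; stack = ({
pos 18: '}' matches '{'; pop; stack = (
pos 19: ')' matches '('; pop; stack = (empty)
end: stack empty → VALID
Verdict: properly nested → yes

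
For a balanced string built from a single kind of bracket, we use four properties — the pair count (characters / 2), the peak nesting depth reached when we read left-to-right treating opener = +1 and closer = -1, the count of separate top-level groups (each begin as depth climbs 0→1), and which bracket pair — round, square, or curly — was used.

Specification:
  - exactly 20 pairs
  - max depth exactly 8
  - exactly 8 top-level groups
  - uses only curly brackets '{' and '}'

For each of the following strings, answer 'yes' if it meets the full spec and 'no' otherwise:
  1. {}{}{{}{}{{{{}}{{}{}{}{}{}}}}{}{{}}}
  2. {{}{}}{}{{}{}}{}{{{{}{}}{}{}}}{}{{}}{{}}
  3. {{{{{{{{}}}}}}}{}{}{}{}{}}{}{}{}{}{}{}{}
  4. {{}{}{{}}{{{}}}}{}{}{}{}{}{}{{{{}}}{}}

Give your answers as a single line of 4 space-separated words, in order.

Answer: no no yes no

Derivation:
String 1 '{}{}{{}{}{{{{}}{{}{}{}{}{}}}}{}{{}}}': depth seq [1 0 1 0 1 2 1 2 1 2 3 4 5 4 3 4 5 4 5 4 5 4 5 4 5 4 3 2 1 2 1 2 3 2 1 0]
  -> pairs=18 depth=5 groups=3 -> no
String 2 '{{}{}}{}{{}{}}{}{{{{}{}}{}{}}}{}{{}}{{}}': depth seq [1 2 1 2 1 0 1 0 1 2 1 2 1 0 1 0 1 2 3 4 3 4 3 2 3 2 3 2 1 0 1 0 1 2 1 0 1 2 1 0]
  -> pairs=20 depth=4 groups=8 -> no
String 3 '{{{{{{{{}}}}}}}{}{}{}{}{}}{}{}{}{}{}{}{}': depth seq [1 2 3 4 5 6 7 8 7 6 5 4 3 2 1 2 1 2 1 2 1 2 1 2 1 0 1 0 1 0 1 0 1 0 1 0 1 0 1 0]
  -> pairs=20 depth=8 groups=8 -> yes
String 4 '{{}{}{{}}{{{}}}}{}{}{}{}{}{}{{{{}}}{}}': depth seq [1 2 1 2 1 2 3 2 1 2 3 4 3 2 1 0 1 0 1 0 1 0 1 0 1 0 1 0 1 2 3 4 3 2 1 2 1 0]
  -> pairs=19 depth=4 groups=8 -> no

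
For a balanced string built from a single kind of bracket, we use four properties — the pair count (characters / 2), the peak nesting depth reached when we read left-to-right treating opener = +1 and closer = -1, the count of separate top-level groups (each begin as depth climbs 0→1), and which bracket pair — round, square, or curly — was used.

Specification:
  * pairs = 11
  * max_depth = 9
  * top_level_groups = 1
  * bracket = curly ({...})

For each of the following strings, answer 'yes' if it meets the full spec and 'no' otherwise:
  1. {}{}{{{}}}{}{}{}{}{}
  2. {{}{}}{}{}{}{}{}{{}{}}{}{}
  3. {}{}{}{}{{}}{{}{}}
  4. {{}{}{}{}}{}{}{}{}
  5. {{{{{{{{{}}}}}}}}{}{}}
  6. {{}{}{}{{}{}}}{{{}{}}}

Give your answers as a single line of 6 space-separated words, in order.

Answer: no no no no yes no

Derivation:
String 1 '{}{}{{{}}}{}{}{}{}{}': depth seq [1 0 1 0 1 2 3 2 1 0 1 0 1 0 1 0 1 0 1 0]
  -> pairs=10 depth=3 groups=8 -> no
String 2 '{{}{}}{}{}{}{}{}{{}{}}{}{}': depth seq [1 2 1 2 1 0 1 0 1 0 1 0 1 0 1 0 1 2 1 2 1 0 1 0 1 0]
  -> pairs=13 depth=2 groups=9 -> no
String 3 '{}{}{}{}{{}}{{}{}}': depth seq [1 0 1 0 1 0 1 0 1 2 1 0 1 2 1 2 1 0]
  -> pairs=9 depth=2 groups=6 -> no
String 4 '{{}{}{}{}}{}{}{}{}': depth seq [1 2 1 2 1 2 1 2 1 0 1 0 1 0 1 0 1 0]
  -> pairs=9 depth=2 groups=5 -> no
String 5 '{{{{{{{{{}}}}}}}}{}{}}': depth seq [1 2 3 4 5 6 7 8 9 8 7 6 5 4 3 2 1 2 1 2 1 0]
  -> pairs=11 depth=9 groups=1 -> yes
String 6 '{{}{}{}{{}{}}}{{{}{}}}': depth seq [1 2 1 2 1 2 1 2 3 2 3 2 1 0 1 2 3 2 3 2 1 0]
  -> pairs=11 depth=3 groups=2 -> no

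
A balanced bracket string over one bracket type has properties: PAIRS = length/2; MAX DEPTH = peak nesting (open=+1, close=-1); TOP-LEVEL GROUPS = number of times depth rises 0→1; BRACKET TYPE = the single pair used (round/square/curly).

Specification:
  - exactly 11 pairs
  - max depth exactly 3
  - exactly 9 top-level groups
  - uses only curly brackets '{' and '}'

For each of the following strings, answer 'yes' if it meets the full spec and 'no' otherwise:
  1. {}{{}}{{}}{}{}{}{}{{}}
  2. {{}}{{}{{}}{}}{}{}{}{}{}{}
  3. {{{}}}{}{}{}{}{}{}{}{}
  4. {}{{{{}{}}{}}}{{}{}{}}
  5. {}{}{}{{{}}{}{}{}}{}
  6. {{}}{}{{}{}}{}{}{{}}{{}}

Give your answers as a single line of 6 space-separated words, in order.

String 1 '{}{{}}{{}}{}{}{}{}{{}}': depth seq [1 0 1 2 1 0 1 2 1 0 1 0 1 0 1 0 1 0 1 2 1 0]
  -> pairs=11 depth=2 groups=8 -> no
String 2 '{{}}{{}{{}}{}}{}{}{}{}{}{}': depth seq [1 2 1 0 1 2 1 2 3 2 1 2 1 0 1 0 1 0 1 0 1 0 1 0 1 0]
  -> pairs=13 depth=3 groups=8 -> no
String 3 '{{{}}}{}{}{}{}{}{}{}{}': depth seq [1 2 3 2 1 0 1 0 1 0 1 0 1 0 1 0 1 0 1 0 1 0]
  -> pairs=11 depth=3 groups=9 -> yes
String 4 '{}{{{{}{}}{}}}{{}{}{}}': depth seq [1 0 1 2 3 4 3 4 3 2 3 2 1 0 1 2 1 2 1 2 1 0]
  -> pairs=11 depth=4 groups=3 -> no
String 5 '{}{}{}{{{}}{}{}{}}{}': depth seq [1 0 1 0 1 0 1 2 3 2 1 2 1 2 1 2 1 0 1 0]
  -> pairs=10 depth=3 groups=5 -> no
String 6 '{{}}{}{{}{}}{}{}{{}}{{}}': depth seq [1 2 1 0 1 0 1 2 1 2 1 0 1 0 1 0 1 2 1 0 1 2 1 0]
  -> pairs=12 depth=2 groups=7 -> no

Answer: no no yes no no no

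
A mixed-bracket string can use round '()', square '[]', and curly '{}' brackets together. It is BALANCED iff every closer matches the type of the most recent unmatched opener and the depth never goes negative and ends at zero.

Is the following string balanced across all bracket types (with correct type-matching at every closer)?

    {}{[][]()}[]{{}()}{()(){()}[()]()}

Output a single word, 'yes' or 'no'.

Answer: yes

Derivation:
pos 0: push '{'; stack = {
pos 1: '}' matches '{'; pop; stack = (empty)
pos 2: push '{'; stack = {
pos 3: push '['; stack = {[
pos 4: ']' matches '['; pop; stack = {
pos 5: push '['; stack = {[
pos 6: ']' matches '['; pop; stack = {
pos 7: push '('; stack = {(
pos 8: ')' matches '('; pop; stack = {
pos 9: '}' matches '{'; pop; stack = (empty)
pos 10: push '['; stack = [
pos 11: ']' matches '['; pop; stack = (empty)
pos 12: push '{'; stack = {
pos 13: push '{'; stack = {{
pos 14: '}' matches '{'; pop; stack = {
pos 15: push '('; stack = {(
pos 16: ')' matches '('; pop; stack = {
pos 17: '}' matches '{'; pop; stack = (empty)
pos 18: push '{'; stack = {
pos 19: push '('; stack = {(
pos 20: ')' matches '('; pop; stack = {
pos 21: push '('; stack = {(
pos 22: ')' matches '('; pop; stack = {
pos 23: push '{'; stack = {{
pos 24: push '('; stack = {{(
pos 25: ')' matches '('; pop; stack = {{
pos 26: '}' matches '{'; pop; stack = {
pos 27: push '['; stack = {[
pos 28: push '('; stack = {[(
pos 29: ')' matches '('; pop; stack = {[
pos 30: ']' matches '['; pop; stack = {
pos 31: push '('; stack = {(
pos 32: ')' matches '('; pop; stack = {
pos 33: '}' matches '{'; pop; stack = (empty)
end: stack empty → VALID
Verdict: properly nested → yes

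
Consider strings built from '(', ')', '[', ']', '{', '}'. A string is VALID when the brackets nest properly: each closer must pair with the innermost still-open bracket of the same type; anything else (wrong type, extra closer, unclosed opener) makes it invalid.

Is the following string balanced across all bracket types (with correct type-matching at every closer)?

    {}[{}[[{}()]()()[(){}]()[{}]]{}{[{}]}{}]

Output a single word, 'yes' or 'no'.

Answer: yes

Derivation:
pos 0: push '{'; stack = {
pos 1: '}' matches '{'; pop; stack = (empty)
pos 2: push '['; stack = [
pos 3: push '{'; stack = [{
pos 4: '}' matches '{'; pop; stack = [
pos 5: push '['; stack = [[
pos 6: push '['; stack = [[[
pos 7: push '{'; stack = [[[{
pos 8: '}' matches '{'; pop; stack = [[[
pos 9: push '('; stack = [[[(
pos 10: ')' matches '('; pop; stack = [[[
pos 11: ']' matches '['; pop; stack = [[
pos 12: push '('; stack = [[(
pos 13: ')' matches '('; pop; stack = [[
pos 14: push '('; stack = [[(
pos 15: ')' matches '('; pop; stack = [[
pos 16: push '['; stack = [[[
pos 17: push '('; stack = [[[(
pos 18: ')' matches '('; pop; stack = [[[
pos 19: push '{'; stack = [[[{
pos 20: '}' matches '{'; pop; stack = [[[
pos 21: ']' matches '['; pop; stack = [[
pos 22: push '('; stack = [[(
pos 23: ')' matches '('; pop; stack = [[
pos 24: push '['; stack = [[[
pos 25: push '{'; stack = [[[{
pos 26: '}' matches '{'; pop; stack = [[[
pos 27: ']' matches '['; pop; stack = [[
pos 28: ']' matches '['; pop; stack = [
pos 29: push '{'; stack = [{
pos 30: '}' matches '{'; pop; stack = [
pos 31: push '{'; stack = [{
pos 32: push '['; stack = [{[
pos 33: push '{'; stack = [{[{
pos 34: '}' matches '{'; pop; stack = [{[
pos 35: ']' matches '['; pop; stack = [{
pos 36: '}' matches '{'; pop; stack = [
pos 37: push '{'; stack = [{
pos 38: '}' matches '{'; pop; stack = [
pos 39: ']' matches '['; pop; stack = (empty)
end: stack empty → VALID
Verdict: properly nested → yes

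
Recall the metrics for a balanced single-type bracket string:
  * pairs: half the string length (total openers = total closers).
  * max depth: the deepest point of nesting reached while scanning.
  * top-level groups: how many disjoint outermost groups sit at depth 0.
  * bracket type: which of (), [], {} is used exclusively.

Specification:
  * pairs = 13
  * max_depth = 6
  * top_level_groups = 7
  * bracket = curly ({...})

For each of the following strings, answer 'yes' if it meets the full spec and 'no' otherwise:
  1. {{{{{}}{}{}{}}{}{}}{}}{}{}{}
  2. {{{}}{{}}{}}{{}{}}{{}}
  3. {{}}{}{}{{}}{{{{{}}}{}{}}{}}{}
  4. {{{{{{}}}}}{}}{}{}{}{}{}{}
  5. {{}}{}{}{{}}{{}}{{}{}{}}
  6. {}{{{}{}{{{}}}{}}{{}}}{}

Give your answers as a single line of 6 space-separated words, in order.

Answer: no no no yes no no

Derivation:
String 1 '{{{{{}}{}{}{}}{}{}}{}}{}{}{}': depth seq [1 2 3 4 5 4 3 4 3 4 3 4 3 2 3 2 3 2 1 2 1 0 1 0 1 0 1 0]
  -> pairs=14 depth=5 groups=4 -> no
String 2 '{{{}}{{}}{}}{{}{}}{{}}': depth seq [1 2 3 2 1 2 3 2 1 2 1 0 1 2 1 2 1 0 1 2 1 0]
  -> pairs=11 depth=3 groups=3 -> no
String 3 '{{}}{}{}{{}}{{{{{}}}{}{}}{}}{}': depth seq [1 2 1 0 1 0 1 0 1 2 1 0 1 2 3 4 5 4 3 2 3 2 3 2 1 2 1 0 1 0]
  -> pairs=15 depth=5 groups=6 -> no
String 4 '{{{{{{}}}}}{}}{}{}{}{}{}{}': depth seq [1 2 3 4 5 6 5 4 3 2 1 2 1 0 1 0 1 0 1 0 1 0 1 0 1 0]
  -> pairs=13 depth=6 groups=7 -> yes
String 5 '{{}}{}{}{{}}{{}}{{}{}{}}': depth seq [1 2 1 0 1 0 1 0 1 2 1 0 1 2 1 0 1 2 1 2 1 2 1 0]
  -> pairs=12 depth=2 groups=6 -> no
String 6 '{}{{{}{}{{{}}}{}}{{}}}{}': depth seq [1 0 1 2 3 2 3 2 3 4 5 4 3 2 3 2 1 2 3 2 1 0 1 0]
  -> pairs=12 depth=5 groups=3 -> no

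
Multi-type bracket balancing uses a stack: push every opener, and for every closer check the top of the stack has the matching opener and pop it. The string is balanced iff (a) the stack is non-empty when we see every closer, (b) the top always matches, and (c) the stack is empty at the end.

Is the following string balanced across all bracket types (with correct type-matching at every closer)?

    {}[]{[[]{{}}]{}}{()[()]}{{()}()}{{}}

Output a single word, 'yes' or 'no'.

Answer: yes

Derivation:
pos 0: push '{'; stack = {
pos 1: '}' matches '{'; pop; stack = (empty)
pos 2: push '['; stack = [
pos 3: ']' matches '['; pop; stack = (empty)
pos 4: push '{'; stack = {
pos 5: push '['; stack = {[
pos 6: push '['; stack = {[[
pos 7: ']' matches '['; pop; stack = {[
pos 8: push '{'; stack = {[{
pos 9: push '{'; stack = {[{{
pos 10: '}' matches '{'; pop; stack = {[{
pos 11: '}' matches '{'; pop; stack = {[
pos 12: ']' matches '['; pop; stack = {
pos 13: push '{'; stack = {{
pos 14: '}' matches '{'; pop; stack = {
pos 15: '}' matches '{'; pop; stack = (empty)
pos 16: push '{'; stack = {
pos 17: push '('; stack = {(
pos 18: ')' matches '('; pop; stack = {
pos 19: push '['; stack = {[
pos 20: push '('; stack = {[(
pos 21: ')' matches '('; pop; stack = {[
pos 22: ']' matches '['; pop; stack = {
pos 23: '}' matches '{'; pop; stack = (empty)
pos 24: push '{'; stack = {
pos 25: push '{'; stack = {{
pos 26: push '('; stack = {{(
pos 27: ')' matches '('; pop; stack = {{
pos 28: '}' matches '{'; pop; stack = {
pos 29: push '('; stack = {(
pos 30: ')' matches '('; pop; stack = {
pos 31: '}' matches '{'; pop; stack = (empty)
pos 32: push '{'; stack = {
pos 33: push '{'; stack = {{
pos 34: '}' matches '{'; pop; stack = {
pos 35: '}' matches '{'; pop; stack = (empty)
end: stack empty → VALID
Verdict: properly nested → yes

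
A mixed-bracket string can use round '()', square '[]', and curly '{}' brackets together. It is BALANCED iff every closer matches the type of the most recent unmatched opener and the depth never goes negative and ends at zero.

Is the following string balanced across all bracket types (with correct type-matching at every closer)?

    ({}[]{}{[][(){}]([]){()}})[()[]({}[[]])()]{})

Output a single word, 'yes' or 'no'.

pos 0: push '('; stack = (
pos 1: push '{'; stack = ({
pos 2: '}' matches '{'; pop; stack = (
pos 3: push '['; stack = ([
pos 4: ']' matches '['; pop; stack = (
pos 5: push '{'; stack = ({
pos 6: '}' matches '{'; pop; stack = (
pos 7: push '{'; stack = ({
pos 8: push '['; stack = ({[
pos 9: ']' matches '['; pop; stack = ({
pos 10: push '['; stack = ({[
pos 11: push '('; stack = ({[(
pos 12: ')' matches '('; pop; stack = ({[
pos 13: push '{'; stack = ({[{
pos 14: '}' matches '{'; pop; stack = ({[
pos 15: ']' matches '['; pop; stack = ({
pos 16: push '('; stack = ({(
pos 17: push '['; stack = ({([
pos 18: ']' matches '['; pop; stack = ({(
pos 19: ')' matches '('; pop; stack = ({
pos 20: push '{'; stack = ({{
pos 21: push '('; stack = ({{(
pos 22: ')' matches '('; pop; stack = ({{
pos 23: '}' matches '{'; pop; stack = ({
pos 24: '}' matches '{'; pop; stack = (
pos 25: ')' matches '('; pop; stack = (empty)
pos 26: push '['; stack = [
pos 27: push '('; stack = [(
pos 28: ')' matches '('; pop; stack = [
pos 29: push '['; stack = [[
pos 30: ']' matches '['; pop; stack = [
pos 31: push '('; stack = [(
pos 32: push '{'; stack = [({
pos 33: '}' matches '{'; pop; stack = [(
pos 34: push '['; stack = [([
pos 35: push '['; stack = [([[
pos 36: ']' matches '['; pop; stack = [([
pos 37: ']' matches '['; pop; stack = [(
pos 38: ')' matches '('; pop; stack = [
pos 39: push '('; stack = [(
pos 40: ')' matches '('; pop; stack = [
pos 41: ']' matches '['; pop; stack = (empty)
pos 42: push '{'; stack = {
pos 43: '}' matches '{'; pop; stack = (empty)
pos 44: saw closer ')' but stack is empty → INVALID
Verdict: unmatched closer ')' at position 44 → no

Answer: no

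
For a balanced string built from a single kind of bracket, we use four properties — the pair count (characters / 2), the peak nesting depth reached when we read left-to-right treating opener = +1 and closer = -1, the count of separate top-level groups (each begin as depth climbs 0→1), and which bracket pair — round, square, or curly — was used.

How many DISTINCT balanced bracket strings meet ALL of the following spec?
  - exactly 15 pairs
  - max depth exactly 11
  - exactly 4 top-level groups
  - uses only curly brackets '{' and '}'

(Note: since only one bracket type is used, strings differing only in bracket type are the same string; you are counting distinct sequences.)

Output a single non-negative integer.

Spec: pairs=15 depth=11 groups=4
Count(depth <= 11) = 1188636
Count(depth <= 10) = 1188548
Count(depth == 11) = 1188636 - 1188548 = 88

Answer: 88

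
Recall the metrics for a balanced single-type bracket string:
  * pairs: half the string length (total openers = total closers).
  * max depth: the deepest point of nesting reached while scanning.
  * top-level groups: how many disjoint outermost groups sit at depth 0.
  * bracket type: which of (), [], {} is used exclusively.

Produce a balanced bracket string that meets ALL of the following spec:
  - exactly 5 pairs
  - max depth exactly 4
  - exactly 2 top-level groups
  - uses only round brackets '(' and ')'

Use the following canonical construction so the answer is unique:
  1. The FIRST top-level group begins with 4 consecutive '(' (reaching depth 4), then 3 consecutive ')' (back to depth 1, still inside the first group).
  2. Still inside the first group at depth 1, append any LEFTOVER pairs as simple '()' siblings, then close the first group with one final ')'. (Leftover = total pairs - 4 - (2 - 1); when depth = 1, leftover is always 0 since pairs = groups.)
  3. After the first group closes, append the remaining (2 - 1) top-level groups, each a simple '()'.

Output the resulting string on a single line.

Answer: (((())))()

Derivation:
Spec: pairs=5 depth=4 groups=2
Leftover pairs = 5 - 4 - (2-1) = 0
First group: deep chain of depth 4 + 0 sibling pairs
Remaining 1 groups: simple '()' each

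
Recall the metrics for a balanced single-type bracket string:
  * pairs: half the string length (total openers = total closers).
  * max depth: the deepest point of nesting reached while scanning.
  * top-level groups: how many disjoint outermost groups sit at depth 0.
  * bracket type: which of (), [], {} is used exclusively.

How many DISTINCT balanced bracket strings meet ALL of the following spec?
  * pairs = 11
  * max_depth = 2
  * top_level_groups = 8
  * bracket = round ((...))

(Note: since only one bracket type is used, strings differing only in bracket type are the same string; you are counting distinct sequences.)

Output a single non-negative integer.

Spec: pairs=11 depth=2 groups=8
Count(depth <= 2) = 120
Count(depth <= 1) = 0
Count(depth == 2) = 120 - 0 = 120

Answer: 120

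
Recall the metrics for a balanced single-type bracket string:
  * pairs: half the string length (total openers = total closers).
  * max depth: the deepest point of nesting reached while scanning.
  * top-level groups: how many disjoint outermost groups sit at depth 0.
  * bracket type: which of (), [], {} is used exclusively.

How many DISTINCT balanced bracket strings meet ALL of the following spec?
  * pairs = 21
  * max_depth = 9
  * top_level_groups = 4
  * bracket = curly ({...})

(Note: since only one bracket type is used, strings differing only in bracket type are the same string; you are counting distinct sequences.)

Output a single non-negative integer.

Spec: pairs=21 depth=9 groups=4
Count(depth <= 9) = 2948226600
Count(depth <= 8) = 2799662032
Count(depth == 9) = 2948226600 - 2799662032 = 148564568

Answer: 148564568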